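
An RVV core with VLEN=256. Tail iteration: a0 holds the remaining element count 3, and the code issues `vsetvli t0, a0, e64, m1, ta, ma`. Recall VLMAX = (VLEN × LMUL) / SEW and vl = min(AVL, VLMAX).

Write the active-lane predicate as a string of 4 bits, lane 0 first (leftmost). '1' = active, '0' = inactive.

lanes per group: 256·1/64 = 4
AVL=3 ≤ VLMAX=4, so vl = 3
bits (lane 0 leftmost): 1110

predicate = 1110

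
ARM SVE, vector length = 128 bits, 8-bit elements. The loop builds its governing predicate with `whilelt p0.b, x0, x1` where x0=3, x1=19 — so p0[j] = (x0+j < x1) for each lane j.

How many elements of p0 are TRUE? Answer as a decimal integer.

vl = 16

128-bit reg / 8-bit elem → 16 lanes
whilelt: lane j active iff 3+j < 19 → j < 16 → 16 active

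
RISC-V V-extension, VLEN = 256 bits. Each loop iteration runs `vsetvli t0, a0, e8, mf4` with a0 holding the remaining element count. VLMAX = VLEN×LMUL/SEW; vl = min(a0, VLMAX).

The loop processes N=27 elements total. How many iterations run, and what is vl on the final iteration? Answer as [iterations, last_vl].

lanes per group: 256·1/4/8 = 8
iterations = ceil(27/8) = 4; final-pass vl = 3

[iterations, last_vl] = [4, 3]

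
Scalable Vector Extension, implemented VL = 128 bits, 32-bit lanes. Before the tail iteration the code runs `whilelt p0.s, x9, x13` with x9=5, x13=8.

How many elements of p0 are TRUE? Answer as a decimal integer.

128-bit reg / 32-bit elem → 4 lanes
active while 5+j < 8, i.e. j ∈ [0,3) capped at 4 ⇒ 3

vl = 3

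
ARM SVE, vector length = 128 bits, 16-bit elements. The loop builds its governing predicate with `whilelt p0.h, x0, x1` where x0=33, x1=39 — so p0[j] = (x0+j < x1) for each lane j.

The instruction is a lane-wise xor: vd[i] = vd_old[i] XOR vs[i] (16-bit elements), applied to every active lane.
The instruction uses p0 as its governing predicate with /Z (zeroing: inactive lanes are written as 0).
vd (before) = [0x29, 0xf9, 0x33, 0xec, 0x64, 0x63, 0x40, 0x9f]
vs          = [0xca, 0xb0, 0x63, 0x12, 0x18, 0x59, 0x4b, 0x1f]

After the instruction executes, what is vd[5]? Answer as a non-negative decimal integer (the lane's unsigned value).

vd[5] = 58

register lanes = 128/16 = 8
whilelt: lane j active iff 33+j < 39 → j < 6 → 6 active
[0] xor(0x29,0xca) = 0xe3
[1] xor(0xf9,0xb0) = 0x49
[2] xor(0x33,0x63) = 0x50
[3] xor(0xec,0x12) = 0xfe
[4] xor(0x64,0x18) = 0x7c
[5] xor(0x63,0x59) = 0x3a
[6] tail/zero = 0x00
[7] tail/zero = 0x00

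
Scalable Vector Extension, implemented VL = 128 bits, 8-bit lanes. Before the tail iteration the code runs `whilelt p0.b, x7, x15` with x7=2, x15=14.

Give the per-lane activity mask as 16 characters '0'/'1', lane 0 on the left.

lane count: 128 div 8 = 16
p0[j] = (2+j < 14); true for j=0..11 → 12 lanes set
bits (lane 0 leftmost): 1111111111110000

predicate = 1111111111110000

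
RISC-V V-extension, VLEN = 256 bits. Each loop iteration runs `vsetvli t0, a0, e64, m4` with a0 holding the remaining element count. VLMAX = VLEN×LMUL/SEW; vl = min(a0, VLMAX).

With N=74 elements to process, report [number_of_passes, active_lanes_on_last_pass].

lanes per group: 256·4/64 = 16
N=74: ⌈74/16⌉ = 5 iters; last vl = 74 − 4×16 = 10

[iterations, last_vl] = [5, 10]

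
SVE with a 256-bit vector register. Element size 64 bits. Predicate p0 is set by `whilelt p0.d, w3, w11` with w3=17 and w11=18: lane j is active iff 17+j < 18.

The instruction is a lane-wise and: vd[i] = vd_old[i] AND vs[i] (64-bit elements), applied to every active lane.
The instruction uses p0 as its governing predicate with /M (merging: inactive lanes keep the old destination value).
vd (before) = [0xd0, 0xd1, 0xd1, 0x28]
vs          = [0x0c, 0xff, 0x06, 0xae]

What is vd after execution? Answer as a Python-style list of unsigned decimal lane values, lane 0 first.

lane count: 256 div 64 = 4
p0[j] = (17+j < 18); true for j=0..0 → 1 lanes set
  i=0: and(0xd0,0x0c) → 0
  i=1: tail/keep → 209
  i=2: tail/keep → 209
  i=3: tail/keep → 40

vd = [0, 209, 209, 40]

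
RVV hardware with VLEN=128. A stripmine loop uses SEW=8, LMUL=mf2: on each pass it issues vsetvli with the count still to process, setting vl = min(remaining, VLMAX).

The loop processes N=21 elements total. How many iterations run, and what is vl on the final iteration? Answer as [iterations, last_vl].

[iterations, last_vl] = [3, 5]

lanes per group: 128·1/2/8 = 8
21 elements at 8/iter → 3 passes, remainder 5 on the last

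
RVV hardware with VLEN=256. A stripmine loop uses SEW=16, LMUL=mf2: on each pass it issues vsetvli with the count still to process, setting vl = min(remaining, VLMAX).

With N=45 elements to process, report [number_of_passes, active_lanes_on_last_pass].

[iterations, last_vl] = [6, 5]

VLMAX = VLEN×LMUL/SEW = 256×1/2/16 = 8
N=45: ⌈45/8⌉ = 6 iters; last vl = 45 − 5×8 = 5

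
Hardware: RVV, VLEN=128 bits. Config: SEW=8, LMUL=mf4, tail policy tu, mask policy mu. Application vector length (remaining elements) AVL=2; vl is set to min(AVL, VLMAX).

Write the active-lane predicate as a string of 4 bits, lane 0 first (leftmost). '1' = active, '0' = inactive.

predicate = 1100

lanes per group: 128·1/4/8 = 4
vl = min(AVL, VLMAX) = min(2, 4) = 2
bits (lane 0 leftmost): 1100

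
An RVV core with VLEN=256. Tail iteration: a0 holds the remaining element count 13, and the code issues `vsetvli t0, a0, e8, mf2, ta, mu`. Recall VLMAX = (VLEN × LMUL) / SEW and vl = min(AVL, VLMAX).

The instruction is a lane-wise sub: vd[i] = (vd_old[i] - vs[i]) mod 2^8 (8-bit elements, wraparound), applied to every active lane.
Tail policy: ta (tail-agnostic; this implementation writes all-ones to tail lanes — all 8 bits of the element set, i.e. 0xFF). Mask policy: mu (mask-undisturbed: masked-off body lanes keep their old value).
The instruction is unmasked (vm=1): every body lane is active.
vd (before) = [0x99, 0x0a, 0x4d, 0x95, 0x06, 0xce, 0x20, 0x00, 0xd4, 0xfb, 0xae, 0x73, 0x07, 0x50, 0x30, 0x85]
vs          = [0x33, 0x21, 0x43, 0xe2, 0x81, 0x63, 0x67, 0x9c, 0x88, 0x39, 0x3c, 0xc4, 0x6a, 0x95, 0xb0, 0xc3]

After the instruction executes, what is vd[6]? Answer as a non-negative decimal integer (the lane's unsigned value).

vd[6] = 185

VLMAX = VLEN×LMUL/SEW = 256×1/2/8 = 16
vl = min(AVL, VLMAX) = min(13, 16) = 13
  i=0: sub(0x99,0x33) → 102
  i=1: sub(0x0a,0x21) → 233
  i=2: sub(0x4d,0x43) → 10
  i=3: sub(0x95,0xe2) → 179
  i=4: sub(0x06,0x81) → 133
  i=5: sub(0xce,0x63) → 107
  i=6: sub(0x20,0x67) → 185
  i=7: sub(0x00,0x9c) → 100
  i=8: sub(0xd4,0x88) → 76
  i=9: sub(0xfb,0x39) → 194
  i=10: sub(0xae,0x3c) → 114
  i=11: sub(0x73,0xc4) → 175
  i=12: sub(0x07,0x6a) → 157
  i=13: tail/ones → 255
  i=14: tail/ones → 255
  i=15: tail/ones → 255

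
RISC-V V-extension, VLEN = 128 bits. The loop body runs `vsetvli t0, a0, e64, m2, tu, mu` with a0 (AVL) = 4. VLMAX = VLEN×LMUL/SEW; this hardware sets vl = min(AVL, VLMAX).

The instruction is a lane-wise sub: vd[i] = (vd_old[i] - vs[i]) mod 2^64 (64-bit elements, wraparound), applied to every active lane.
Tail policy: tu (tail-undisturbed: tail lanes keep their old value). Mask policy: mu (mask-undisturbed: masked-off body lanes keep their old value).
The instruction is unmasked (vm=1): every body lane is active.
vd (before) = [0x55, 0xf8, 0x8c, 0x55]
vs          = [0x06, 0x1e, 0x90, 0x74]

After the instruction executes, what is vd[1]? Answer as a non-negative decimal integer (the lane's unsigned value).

VLMAX = VLEN×LMUL/SEW = 128×2/64 = 4
vl = min(AVL, VLMAX) = min(4, 4) = 4
[0] sub(0x55,0x06) = 0x4f
[1] sub(0xf8,0x1e) = 0xda
[2] sub(0x8c,0x90) = 0xfffffffffffffffc
[3] sub(0x55,0x74) = 0xffffffffffffffe1

vd[1] = 218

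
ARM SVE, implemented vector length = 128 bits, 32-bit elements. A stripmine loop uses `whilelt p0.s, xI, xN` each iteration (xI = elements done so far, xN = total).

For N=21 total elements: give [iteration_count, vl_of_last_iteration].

[iterations, last_vl] = [6, 1]

128-bit reg / 32-bit elem → 4 lanes
21 elements at 4/iter → 6 passes, remainder 1 on the last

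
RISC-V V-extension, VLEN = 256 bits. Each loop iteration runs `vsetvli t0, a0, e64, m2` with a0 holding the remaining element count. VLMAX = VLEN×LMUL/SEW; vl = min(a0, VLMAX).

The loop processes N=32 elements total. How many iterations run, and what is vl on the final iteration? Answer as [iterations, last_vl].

VLMAX = VLEN×LMUL/SEW = 256×2/64 = 8
N=32: ⌈32/8⌉ = 4 iters; last vl = 32 − 3×8 = 8

[iterations, last_vl] = [4, 8]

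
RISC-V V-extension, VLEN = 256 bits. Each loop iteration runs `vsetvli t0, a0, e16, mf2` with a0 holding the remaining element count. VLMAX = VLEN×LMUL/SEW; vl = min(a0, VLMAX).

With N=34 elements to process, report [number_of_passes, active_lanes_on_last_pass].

lanes per group: 256·1/2/16 = 8
34 elements at 8/iter → 5 passes, remainder 2 on the last

[iterations, last_vl] = [5, 2]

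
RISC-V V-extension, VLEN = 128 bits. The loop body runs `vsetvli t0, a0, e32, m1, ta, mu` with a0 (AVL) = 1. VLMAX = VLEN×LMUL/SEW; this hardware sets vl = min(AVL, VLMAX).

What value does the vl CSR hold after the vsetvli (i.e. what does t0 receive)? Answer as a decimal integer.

vl = 1

lanes per group: 128·1/32 = 4
vl = min(AVL, VLMAX) = min(1, 4) = 1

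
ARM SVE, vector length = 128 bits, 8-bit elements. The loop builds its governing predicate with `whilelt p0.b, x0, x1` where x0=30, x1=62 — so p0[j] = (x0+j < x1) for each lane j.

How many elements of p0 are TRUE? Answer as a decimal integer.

128-bit reg / 8-bit elem → 16 lanes
whilelt: lane j active iff 30+j < 62 → j < 32 → 16 active

vl = 16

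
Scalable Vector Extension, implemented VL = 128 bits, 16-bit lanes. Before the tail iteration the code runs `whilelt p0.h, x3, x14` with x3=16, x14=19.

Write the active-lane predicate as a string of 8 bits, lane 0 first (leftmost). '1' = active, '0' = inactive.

predicate = 11100000

register lanes = 128/16 = 8
whilelt: lane j active iff 16+j < 19 → j < 3 → 3 active
bits (lane 0 leftmost): 11100000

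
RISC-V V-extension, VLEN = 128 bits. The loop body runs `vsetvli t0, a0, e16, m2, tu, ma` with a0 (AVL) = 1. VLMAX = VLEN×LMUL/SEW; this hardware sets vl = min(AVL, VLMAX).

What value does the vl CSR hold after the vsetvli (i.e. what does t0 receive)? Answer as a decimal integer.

vl = 1

VLMAX = (128 × 2) / 16 = 16 lanes
AVL=1 ≤ VLMAX=16, so vl = 1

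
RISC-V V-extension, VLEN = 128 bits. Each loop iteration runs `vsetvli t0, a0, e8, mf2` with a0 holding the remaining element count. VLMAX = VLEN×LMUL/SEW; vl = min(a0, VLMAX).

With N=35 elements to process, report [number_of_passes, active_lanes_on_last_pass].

[iterations, last_vl] = [5, 3]

lanes per group: 128·1/2/8 = 8
N=35: ⌈35/8⌉ = 5 iters; last vl = 35 − 4×8 = 3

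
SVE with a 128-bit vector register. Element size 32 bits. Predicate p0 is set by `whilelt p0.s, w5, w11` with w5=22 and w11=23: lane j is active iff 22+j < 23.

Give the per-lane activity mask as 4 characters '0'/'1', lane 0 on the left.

predicate = 1000

lane count: 128 div 32 = 4
active while 22+j < 23, i.e. j ∈ [0,1) capped at 4 ⇒ 1
bits (lane 0 leftmost): 1000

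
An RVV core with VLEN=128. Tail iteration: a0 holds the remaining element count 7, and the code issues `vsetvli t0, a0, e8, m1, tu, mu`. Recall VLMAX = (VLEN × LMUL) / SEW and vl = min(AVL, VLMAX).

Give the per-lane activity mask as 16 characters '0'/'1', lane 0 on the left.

predicate = 1111111000000000

lanes per group: 128·1/8 = 16
vl = min(AVL, VLMAX) = min(7, 16) = 7
bits (lane 0 leftmost): 1111111000000000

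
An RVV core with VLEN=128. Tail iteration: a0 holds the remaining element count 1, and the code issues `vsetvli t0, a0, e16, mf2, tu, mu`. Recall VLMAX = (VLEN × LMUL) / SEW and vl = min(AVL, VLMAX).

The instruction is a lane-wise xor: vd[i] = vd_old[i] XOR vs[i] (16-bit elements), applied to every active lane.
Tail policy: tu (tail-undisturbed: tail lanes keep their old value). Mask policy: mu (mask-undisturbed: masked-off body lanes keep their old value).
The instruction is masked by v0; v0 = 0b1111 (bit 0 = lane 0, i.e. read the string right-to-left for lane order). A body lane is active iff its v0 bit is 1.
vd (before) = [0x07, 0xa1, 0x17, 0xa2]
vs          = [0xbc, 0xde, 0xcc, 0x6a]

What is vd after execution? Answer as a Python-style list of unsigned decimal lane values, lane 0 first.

vd = [187, 161, 23, 162]

VLMAX = (128 × 1/2) / 16 = 4 lanes
vl ← min(1, 4) = 1
lane  0: xor(0x07,0xbc) ⇒ 0xbb
lane  1: tail/keep ⇒ 0xa1
lane  2: tail/keep ⇒ 0x17
lane  3: tail/keep ⇒ 0xa2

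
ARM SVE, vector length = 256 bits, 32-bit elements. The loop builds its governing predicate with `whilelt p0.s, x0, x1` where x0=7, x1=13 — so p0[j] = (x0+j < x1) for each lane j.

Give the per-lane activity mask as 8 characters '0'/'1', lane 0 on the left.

lane count: 256 div 32 = 8
p0[j] = (7+j < 13); true for j=0..5 → 6 lanes set
bits (lane 0 leftmost): 11111100

predicate = 11111100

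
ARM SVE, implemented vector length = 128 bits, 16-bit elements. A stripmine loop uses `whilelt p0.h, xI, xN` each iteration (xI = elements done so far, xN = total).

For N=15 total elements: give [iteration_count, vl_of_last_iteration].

[iterations, last_vl] = [2, 7]

register lanes = 128/16 = 8
N=15: ⌈15/8⌉ = 2 iters; last vl = 15 − 1×8 = 7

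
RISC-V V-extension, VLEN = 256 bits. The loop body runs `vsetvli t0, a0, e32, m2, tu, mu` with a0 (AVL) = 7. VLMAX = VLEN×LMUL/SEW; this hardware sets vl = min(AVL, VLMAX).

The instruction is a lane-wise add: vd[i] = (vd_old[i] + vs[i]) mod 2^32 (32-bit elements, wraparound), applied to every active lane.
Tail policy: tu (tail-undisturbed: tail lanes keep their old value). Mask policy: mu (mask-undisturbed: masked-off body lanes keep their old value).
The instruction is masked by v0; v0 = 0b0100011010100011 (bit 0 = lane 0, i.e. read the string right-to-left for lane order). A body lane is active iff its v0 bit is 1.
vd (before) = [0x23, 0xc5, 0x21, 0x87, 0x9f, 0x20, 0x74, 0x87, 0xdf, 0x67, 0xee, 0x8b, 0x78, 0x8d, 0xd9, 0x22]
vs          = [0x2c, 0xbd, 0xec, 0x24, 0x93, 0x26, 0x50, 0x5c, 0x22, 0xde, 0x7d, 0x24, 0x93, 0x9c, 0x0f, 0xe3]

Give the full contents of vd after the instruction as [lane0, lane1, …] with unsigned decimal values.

vd = [79, 386, 33, 135, 159, 70, 116, 135, 223, 103, 238, 139, 120, 141, 217, 34]

lanes per group: 256·2/32 = 16
AVL=7 ≤ VLMAX=16, so vl = 7
vd[0] add(0x23,0x2c) -> 0x4f
vd[1] add(0xc5,0xbd) -> 0x182
vd[2] mask-off/keep -> 0x21
vd[3] mask-off/keep -> 0x87
vd[4] mask-off/keep -> 0x9f
vd[5] add(0x20,0x26) -> 0x46
vd[6] mask-off/keep -> 0x74
vd[7] tail/keep -> 0x87
vd[8] tail/keep -> 0xdf
vd[9] tail/keep -> 0x67
vd[10] tail/keep -> 0xee
vd[11] tail/keep -> 0x8b
vd[12] tail/keep -> 0x78
vd[13] tail/keep -> 0x8d
vd[14] tail/keep -> 0xd9
vd[15] tail/keep -> 0x22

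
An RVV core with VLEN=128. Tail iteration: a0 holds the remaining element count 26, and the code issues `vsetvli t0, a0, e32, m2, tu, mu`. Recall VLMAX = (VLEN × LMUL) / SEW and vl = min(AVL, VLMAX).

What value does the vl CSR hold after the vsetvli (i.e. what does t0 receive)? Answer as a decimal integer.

VLMAX = (128 × 2) / 32 = 8 lanes
vl ← min(26, 8) = 8

vl = 8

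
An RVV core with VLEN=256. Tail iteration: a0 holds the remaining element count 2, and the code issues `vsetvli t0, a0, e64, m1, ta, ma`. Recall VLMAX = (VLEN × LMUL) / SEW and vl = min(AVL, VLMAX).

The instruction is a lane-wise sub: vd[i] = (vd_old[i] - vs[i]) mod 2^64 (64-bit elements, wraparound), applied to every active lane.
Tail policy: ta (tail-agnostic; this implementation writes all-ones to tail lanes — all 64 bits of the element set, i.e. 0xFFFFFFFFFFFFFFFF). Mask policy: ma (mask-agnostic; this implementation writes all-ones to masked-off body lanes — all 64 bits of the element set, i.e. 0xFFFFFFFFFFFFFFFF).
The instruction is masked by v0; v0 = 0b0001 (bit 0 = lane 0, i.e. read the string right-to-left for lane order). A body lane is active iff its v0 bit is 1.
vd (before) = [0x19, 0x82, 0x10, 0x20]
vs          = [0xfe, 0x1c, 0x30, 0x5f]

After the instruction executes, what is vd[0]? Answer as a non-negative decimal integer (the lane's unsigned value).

vd[0] = 18446744073709551387

VLMAX = VLEN×LMUL/SEW = 256×1/64 = 4
AVL=2 ≤ VLMAX=4, so vl = 2
vd[0] sub(0x19,0xfe) -> 0xffffffffffffff1b
vd[1] mask-off/ones -> 0xffffffffffffffff
vd[2] tail/ones -> 0xffffffffffffffff
vd[3] tail/ones -> 0xffffffffffffffff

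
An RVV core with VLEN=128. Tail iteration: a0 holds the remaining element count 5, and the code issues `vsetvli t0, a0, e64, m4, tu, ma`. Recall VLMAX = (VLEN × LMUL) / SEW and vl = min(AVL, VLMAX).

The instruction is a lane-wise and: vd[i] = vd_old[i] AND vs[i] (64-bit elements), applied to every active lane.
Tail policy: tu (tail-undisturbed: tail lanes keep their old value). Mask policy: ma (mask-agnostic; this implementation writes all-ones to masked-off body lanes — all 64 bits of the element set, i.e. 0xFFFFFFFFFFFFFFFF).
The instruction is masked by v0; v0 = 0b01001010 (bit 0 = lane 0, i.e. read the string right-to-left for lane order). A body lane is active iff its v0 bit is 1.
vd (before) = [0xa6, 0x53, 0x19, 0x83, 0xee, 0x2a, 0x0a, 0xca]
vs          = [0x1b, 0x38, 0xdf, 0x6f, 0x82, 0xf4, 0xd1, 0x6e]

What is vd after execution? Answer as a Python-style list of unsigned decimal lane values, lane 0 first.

vd = [18446744073709551615, 16, 18446744073709551615, 3, 18446744073709551615, 42, 10, 202]

VLMAX = VLEN×LMUL/SEW = 128×4/64 = 8
vl ← min(5, 8) = 5
  i=0: mask-off/ones → 18446744073709551615
  i=1: and(0x53,0x38) → 16
  i=2: mask-off/ones → 18446744073709551615
  i=3: and(0x83,0x6f) → 3
  i=4: mask-off/ones → 18446744073709551615
  i=5: tail/keep → 42
  i=6: tail/keep → 10
  i=7: tail/keep → 202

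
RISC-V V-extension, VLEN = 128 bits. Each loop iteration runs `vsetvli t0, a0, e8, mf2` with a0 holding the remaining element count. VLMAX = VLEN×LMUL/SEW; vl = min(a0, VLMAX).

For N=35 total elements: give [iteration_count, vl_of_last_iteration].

lanes per group: 128·1/2/8 = 8
N=35: ⌈35/8⌉ = 5 iters; last vl = 35 − 4×8 = 3

[iterations, last_vl] = [5, 3]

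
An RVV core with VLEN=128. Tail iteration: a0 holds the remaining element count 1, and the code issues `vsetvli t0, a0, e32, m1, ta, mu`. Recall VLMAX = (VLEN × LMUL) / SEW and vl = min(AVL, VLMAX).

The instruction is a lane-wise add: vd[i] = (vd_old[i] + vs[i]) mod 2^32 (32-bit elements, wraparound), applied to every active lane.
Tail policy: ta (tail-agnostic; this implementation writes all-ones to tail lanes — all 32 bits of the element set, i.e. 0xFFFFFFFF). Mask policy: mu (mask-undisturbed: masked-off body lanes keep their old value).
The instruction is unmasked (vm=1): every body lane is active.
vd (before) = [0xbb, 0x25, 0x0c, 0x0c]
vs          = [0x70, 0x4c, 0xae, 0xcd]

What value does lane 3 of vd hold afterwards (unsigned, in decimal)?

vd[3] = 4294967295

VLMAX = (128 × 1) / 32 = 4 lanes
AVL=1 ≤ VLMAX=4, so vl = 1
lane  0: add(0xbb,0x70) ⇒ 0x12b
lane  1: tail/ones ⇒ 0xffffffff
lane  2: tail/ones ⇒ 0xffffffff
lane  3: tail/ones ⇒ 0xffffffff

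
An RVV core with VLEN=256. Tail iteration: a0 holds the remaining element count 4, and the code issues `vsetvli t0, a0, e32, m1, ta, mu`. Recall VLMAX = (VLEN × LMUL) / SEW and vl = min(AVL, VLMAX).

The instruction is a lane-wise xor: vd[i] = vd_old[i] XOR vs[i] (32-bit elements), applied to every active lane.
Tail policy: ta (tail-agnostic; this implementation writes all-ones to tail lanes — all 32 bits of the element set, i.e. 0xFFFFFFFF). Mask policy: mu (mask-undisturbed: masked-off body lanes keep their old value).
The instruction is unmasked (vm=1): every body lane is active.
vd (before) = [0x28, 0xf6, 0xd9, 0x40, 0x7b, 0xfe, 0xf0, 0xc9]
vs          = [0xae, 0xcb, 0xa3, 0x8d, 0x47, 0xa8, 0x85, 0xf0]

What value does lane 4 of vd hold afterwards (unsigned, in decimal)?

vd[4] = 4294967295

VLMAX = VLEN×LMUL/SEW = 256×1/32 = 8
vl = min(AVL, VLMAX) = min(4, 8) = 4
[0] xor(0x28,0xae) = 0x86
[1] xor(0xf6,0xcb) = 0x3d
[2] xor(0xd9,0xa3) = 0x7a
[3] xor(0x40,0x8d) = 0xcd
[4] tail/ones = 0xffffffff
[5] tail/ones = 0xffffffff
[6] tail/ones = 0xffffffff
[7] tail/ones = 0xffffffff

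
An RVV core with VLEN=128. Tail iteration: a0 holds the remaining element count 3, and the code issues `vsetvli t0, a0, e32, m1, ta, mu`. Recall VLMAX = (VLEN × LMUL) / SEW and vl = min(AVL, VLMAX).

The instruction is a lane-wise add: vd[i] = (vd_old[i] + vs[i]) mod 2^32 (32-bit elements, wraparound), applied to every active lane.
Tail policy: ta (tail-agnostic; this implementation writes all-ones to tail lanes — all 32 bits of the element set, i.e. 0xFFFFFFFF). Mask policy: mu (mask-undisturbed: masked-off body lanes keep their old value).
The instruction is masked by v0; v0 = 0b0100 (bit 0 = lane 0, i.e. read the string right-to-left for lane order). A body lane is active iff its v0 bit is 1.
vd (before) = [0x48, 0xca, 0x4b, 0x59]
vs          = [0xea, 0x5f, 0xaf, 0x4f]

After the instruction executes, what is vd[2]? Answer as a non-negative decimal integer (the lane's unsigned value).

vd[2] = 250

VLMAX = (128 × 1) / 32 = 4 lanes
AVL=3 ≤ VLMAX=4, so vl = 3
lane  0: mask-off/keep ⇒ 0x48
lane  1: mask-off/keep ⇒ 0xca
lane  2: add(0x4b,0xaf) ⇒ 0xfa
lane  3: tail/ones ⇒ 0xffffffff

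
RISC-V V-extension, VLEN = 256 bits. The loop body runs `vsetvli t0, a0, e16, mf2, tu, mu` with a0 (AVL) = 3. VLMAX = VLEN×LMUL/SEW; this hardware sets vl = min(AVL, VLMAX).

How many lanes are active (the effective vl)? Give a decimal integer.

VLMAX = (256 × 1/2) / 16 = 8 lanes
vl ← min(3, 8) = 3

vl = 3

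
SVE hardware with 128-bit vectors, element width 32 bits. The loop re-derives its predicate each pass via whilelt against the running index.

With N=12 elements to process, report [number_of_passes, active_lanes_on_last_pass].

lane count: 128 div 32 = 4
iterations = ceil(12/4) = 3; final-pass vl = 4

[iterations, last_vl] = [3, 4]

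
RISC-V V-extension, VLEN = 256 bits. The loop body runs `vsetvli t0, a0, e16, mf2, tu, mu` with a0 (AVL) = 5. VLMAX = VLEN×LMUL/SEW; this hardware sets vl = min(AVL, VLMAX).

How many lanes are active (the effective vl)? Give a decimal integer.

vl = 5

lanes per group: 256·1/2/16 = 8
vl = min(AVL, VLMAX) = min(5, 8) = 5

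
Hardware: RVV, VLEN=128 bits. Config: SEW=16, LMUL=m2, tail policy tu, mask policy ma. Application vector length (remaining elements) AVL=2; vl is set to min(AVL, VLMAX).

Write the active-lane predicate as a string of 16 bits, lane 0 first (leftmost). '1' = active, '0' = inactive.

VLMAX = (128 × 2) / 16 = 16 lanes
AVL=2 ≤ VLMAX=16, so vl = 2
bits (lane 0 leftmost): 1100000000000000

predicate = 1100000000000000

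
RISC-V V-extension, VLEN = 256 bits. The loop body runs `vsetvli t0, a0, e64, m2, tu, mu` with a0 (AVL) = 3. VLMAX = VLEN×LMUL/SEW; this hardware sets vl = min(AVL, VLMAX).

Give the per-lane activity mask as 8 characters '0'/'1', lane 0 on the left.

predicate = 11100000

VLMAX = (256 × 2) / 64 = 8 lanes
AVL=3 ≤ VLMAX=8, so vl = 3
bits (lane 0 leftmost): 11100000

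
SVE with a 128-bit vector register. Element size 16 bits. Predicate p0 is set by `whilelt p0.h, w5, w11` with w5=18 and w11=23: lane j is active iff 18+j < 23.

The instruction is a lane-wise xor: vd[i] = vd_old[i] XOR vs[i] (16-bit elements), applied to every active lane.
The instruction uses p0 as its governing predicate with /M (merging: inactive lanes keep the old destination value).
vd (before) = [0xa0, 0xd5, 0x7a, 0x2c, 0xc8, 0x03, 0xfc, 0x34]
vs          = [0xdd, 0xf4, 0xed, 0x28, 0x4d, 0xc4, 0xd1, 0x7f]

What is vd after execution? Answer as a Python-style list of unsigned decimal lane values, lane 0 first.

vd = [125, 33, 151, 4, 133, 3, 252, 52]

lane count: 128 div 16 = 8
whilelt: lane j active iff 18+j < 23 → j < 5 → 5 active
lane  0: xor(0xa0,0xdd) ⇒ 0x7d
lane  1: xor(0xd5,0xf4) ⇒ 0x21
lane  2: xor(0x7a,0xed) ⇒ 0x97
lane  3: xor(0x2c,0x28) ⇒ 0x04
lane  4: xor(0xc8,0x4d) ⇒ 0x85
lane  5: tail/keep ⇒ 0x03
lane  6: tail/keep ⇒ 0xfc
lane  7: tail/keep ⇒ 0x34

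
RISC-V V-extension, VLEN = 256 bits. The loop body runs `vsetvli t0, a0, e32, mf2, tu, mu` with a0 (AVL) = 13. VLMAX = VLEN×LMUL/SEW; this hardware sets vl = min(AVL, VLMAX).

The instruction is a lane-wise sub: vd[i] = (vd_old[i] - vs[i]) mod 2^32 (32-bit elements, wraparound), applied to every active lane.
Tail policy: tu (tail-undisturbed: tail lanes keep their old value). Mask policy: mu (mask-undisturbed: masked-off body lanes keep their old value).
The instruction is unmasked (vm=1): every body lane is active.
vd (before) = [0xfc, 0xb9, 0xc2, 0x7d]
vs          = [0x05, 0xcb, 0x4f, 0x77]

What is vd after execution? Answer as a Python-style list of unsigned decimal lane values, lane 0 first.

vd = [247, 4294967278, 115, 6]

VLMAX = (256 × 1/2) / 32 = 4 lanes
vl = min(AVL, VLMAX) = min(13, 4) = 4
  i=0: sub(0xfc,0x05) → 247
  i=1: sub(0xb9,0xcb) → 4294967278
  i=2: sub(0xc2,0x4f) → 115
  i=3: sub(0x7d,0x77) → 6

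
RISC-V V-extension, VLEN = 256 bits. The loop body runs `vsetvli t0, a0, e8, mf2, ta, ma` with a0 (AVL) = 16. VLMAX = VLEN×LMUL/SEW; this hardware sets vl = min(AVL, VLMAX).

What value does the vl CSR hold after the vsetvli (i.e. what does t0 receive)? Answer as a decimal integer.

vl = 16

VLMAX = VLEN×LMUL/SEW = 256×1/2/8 = 16
vl = min(AVL, VLMAX) = min(16, 16) = 16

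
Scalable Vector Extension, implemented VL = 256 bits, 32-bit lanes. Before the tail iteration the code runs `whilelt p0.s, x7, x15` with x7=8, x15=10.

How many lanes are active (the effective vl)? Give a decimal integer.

vl = 2

256-bit reg / 32-bit elem → 8 lanes
active while 8+j < 10, i.e. j ∈ [0,2) capped at 8 ⇒ 2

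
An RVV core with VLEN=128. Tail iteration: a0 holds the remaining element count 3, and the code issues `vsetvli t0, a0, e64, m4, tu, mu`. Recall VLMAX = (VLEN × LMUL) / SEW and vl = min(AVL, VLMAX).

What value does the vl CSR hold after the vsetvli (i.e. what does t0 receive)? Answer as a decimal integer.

vl = 3

VLMAX = VLEN×LMUL/SEW = 128×4/64 = 8
vl ← min(3, 8) = 3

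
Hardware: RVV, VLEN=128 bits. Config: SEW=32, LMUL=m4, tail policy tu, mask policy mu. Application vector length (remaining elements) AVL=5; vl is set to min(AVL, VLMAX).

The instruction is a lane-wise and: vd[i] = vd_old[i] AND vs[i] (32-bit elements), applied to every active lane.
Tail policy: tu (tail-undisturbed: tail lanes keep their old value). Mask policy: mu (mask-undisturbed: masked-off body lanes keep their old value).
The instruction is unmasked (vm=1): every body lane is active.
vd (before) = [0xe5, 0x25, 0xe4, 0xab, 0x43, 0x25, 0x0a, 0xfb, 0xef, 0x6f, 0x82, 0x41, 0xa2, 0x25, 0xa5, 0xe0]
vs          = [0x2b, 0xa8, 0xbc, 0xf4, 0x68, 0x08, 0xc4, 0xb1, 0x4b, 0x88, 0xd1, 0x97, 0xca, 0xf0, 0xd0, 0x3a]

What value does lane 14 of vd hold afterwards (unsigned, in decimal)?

vd[14] = 165

VLMAX = (128 × 4) / 32 = 16 lanes
vl = min(AVL, VLMAX) = min(5, 16) = 5
lane  0: and(0xe5,0x2b) ⇒ 0x21
lane  1: and(0x25,0xa8) ⇒ 0x20
lane  2: and(0xe4,0xbc) ⇒ 0xa4
lane  3: and(0xab,0xf4) ⇒ 0xa0
lane  4: and(0x43,0x68) ⇒ 0x40
lane  5: tail/keep ⇒ 0x25
lane  6: tail/keep ⇒ 0x0a
lane  7: tail/keep ⇒ 0xfb
lane  8: tail/keep ⇒ 0xef
lane  9: tail/keep ⇒ 0x6f
lane 10: tail/keep ⇒ 0x82
lane 11: tail/keep ⇒ 0x41
lane 12: tail/keep ⇒ 0xa2
lane 13: tail/keep ⇒ 0x25
lane 14: tail/keep ⇒ 0xa5
lane 15: tail/keep ⇒ 0xe0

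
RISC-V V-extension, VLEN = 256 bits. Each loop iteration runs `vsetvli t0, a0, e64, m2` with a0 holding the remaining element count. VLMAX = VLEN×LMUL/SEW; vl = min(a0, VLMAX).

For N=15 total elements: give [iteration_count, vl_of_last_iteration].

[iterations, last_vl] = [2, 7]

VLMAX = VLEN×LMUL/SEW = 256×2/64 = 8
iterations = ceil(15/8) = 2; final-pass vl = 7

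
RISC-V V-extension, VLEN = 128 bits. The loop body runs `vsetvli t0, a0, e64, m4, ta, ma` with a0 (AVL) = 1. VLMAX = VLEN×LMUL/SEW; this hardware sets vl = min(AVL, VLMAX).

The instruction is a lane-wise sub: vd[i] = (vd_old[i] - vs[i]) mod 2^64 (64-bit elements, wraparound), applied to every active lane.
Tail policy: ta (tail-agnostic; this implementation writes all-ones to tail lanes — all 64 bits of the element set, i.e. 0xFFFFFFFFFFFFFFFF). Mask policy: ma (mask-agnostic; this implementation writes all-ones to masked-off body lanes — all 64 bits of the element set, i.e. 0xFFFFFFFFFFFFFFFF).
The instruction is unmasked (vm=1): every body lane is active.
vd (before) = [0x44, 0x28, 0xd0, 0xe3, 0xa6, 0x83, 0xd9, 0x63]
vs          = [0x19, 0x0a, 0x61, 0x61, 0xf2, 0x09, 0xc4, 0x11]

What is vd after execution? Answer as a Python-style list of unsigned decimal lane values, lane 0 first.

vd = [43, 18446744073709551615, 18446744073709551615, 18446744073709551615, 18446744073709551615, 18446744073709551615, 18446744073709551615, 18446744073709551615]

lanes per group: 128·4/64 = 8
vl ← min(1, 8) = 1
vd[0] sub(0x44,0x19) -> 0x2b
vd[1] tail/ones -> 0xffffffffffffffff
vd[2] tail/ones -> 0xffffffffffffffff
vd[3] tail/ones -> 0xffffffffffffffff
vd[4] tail/ones -> 0xffffffffffffffff
vd[5] tail/ones -> 0xffffffffffffffff
vd[6] tail/ones -> 0xffffffffffffffff
vd[7] tail/ones -> 0xffffffffffffffff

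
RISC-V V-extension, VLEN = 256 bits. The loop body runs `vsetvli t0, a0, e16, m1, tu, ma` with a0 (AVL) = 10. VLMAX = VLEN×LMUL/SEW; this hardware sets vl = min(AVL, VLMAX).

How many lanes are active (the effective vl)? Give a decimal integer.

lanes per group: 256·1/16 = 16
AVL=10 ≤ VLMAX=16, so vl = 10

vl = 10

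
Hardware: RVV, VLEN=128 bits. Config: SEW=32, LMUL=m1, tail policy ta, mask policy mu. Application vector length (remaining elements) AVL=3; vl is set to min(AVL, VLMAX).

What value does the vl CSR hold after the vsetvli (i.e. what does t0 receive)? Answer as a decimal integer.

lanes per group: 128·1/32 = 4
AVL=3 ≤ VLMAX=4, so vl = 3

vl = 3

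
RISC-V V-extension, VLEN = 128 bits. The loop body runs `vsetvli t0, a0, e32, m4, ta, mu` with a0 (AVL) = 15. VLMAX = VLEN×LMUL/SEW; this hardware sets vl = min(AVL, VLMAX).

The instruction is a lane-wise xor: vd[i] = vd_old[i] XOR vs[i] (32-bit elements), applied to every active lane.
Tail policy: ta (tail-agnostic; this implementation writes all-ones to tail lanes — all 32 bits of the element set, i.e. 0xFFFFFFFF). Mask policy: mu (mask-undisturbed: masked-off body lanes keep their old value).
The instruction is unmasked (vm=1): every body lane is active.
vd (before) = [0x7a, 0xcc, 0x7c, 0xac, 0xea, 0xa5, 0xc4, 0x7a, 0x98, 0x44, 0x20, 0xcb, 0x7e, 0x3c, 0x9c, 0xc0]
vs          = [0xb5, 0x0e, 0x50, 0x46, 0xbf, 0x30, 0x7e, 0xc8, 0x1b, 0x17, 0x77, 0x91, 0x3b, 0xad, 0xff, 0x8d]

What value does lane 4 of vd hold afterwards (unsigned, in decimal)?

VLMAX = (128 × 4) / 32 = 16 lanes
AVL=15 ≤ VLMAX=16, so vl = 15
vd[0] xor(0x7a,0xb5) -> 0xcf
vd[1] xor(0xcc,0x0e) -> 0xc2
vd[2] xor(0x7c,0x50) -> 0x2c
vd[3] xor(0xac,0x46) -> 0xea
vd[4] xor(0xea,0xbf) -> 0x55
vd[5] xor(0xa5,0x30) -> 0x95
vd[6] xor(0xc4,0x7e) -> 0xba
vd[7] xor(0x7a,0xc8) -> 0xb2
vd[8] xor(0x98,0x1b) -> 0x83
vd[9] xor(0x44,0x17) -> 0x53
vd[10] xor(0x20,0x77) -> 0x57
vd[11] xor(0xcb,0x91) -> 0x5a
vd[12] xor(0x7e,0x3b) -> 0x45
vd[13] xor(0x3c,0xad) -> 0x91
vd[14] xor(0x9c,0xff) -> 0x63
vd[15] tail/ones -> 0xffffffff

vd[4] = 85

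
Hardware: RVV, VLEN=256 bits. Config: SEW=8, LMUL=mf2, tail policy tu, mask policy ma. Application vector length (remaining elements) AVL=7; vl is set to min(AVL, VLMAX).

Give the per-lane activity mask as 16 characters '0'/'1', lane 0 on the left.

VLMAX = VLEN×LMUL/SEW = 256×1/2/8 = 16
vl = min(AVL, VLMAX) = min(7, 16) = 7
bits (lane 0 leftmost): 1111111000000000

predicate = 1111111000000000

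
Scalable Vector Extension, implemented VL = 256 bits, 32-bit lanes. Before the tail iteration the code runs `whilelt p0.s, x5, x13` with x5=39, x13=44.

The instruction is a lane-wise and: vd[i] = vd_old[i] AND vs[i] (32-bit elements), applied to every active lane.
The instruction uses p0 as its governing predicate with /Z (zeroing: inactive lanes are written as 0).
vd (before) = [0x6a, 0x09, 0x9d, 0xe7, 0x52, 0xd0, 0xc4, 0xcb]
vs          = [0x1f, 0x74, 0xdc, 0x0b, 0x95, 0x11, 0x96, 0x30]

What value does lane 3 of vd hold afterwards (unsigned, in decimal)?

lane count: 256 div 32 = 8
whilelt: lane j active iff 39+j < 44 → j < 5 → 5 active
  i=0: and(0x6a,0x1f) → 10
  i=1: and(0x09,0x74) → 0
  i=2: and(0x9d,0xdc) → 156
  i=3: and(0xe7,0x0b) → 3
  i=4: and(0x52,0x95) → 16
  i=5: tail/zero → 0
  i=6: tail/zero → 0
  i=7: tail/zero → 0

vd[3] = 3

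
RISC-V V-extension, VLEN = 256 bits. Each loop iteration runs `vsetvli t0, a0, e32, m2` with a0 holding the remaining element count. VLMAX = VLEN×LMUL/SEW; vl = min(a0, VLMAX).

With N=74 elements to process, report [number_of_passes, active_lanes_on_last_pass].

[iterations, last_vl] = [5, 10]

lanes per group: 256·2/32 = 16
N=74: ⌈74/16⌉ = 5 iters; last vl = 74 − 4×16 = 10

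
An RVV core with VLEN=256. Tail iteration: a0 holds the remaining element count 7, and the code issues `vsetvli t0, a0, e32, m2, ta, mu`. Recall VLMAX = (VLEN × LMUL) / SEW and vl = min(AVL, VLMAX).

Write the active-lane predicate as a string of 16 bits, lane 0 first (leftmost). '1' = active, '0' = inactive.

VLMAX = VLEN×LMUL/SEW = 256×2/32 = 16
vl ← min(7, 16) = 7
bits (lane 0 leftmost): 1111111000000000

predicate = 1111111000000000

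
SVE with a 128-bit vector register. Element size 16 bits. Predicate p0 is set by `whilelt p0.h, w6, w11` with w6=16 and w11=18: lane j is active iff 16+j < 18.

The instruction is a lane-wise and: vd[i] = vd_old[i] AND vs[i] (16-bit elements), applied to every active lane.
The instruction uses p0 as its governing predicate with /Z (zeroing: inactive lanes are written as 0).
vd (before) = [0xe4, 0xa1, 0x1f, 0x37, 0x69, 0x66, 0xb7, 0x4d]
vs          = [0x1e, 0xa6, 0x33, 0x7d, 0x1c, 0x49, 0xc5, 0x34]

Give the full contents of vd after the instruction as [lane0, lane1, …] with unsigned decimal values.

register lanes = 128/16 = 8
p0[j] = (16+j < 18); true for j=0..1 → 2 lanes set
vd[0] and(0xe4,0x1e) -> 0x04
vd[1] and(0xa1,0xa6) -> 0xa0
vd[2] tail/zero -> 0x00
vd[3] tail/zero -> 0x00
vd[4] tail/zero -> 0x00
vd[5] tail/zero -> 0x00
vd[6] tail/zero -> 0x00
vd[7] tail/zero -> 0x00

vd = [4, 160, 0, 0, 0, 0, 0, 0]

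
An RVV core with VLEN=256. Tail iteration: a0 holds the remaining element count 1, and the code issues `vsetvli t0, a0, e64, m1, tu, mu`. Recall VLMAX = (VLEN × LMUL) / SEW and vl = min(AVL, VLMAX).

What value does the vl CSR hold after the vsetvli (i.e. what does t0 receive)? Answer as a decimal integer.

VLMAX = VLEN×LMUL/SEW = 256×1/64 = 4
vl = min(AVL, VLMAX) = min(1, 4) = 1

vl = 1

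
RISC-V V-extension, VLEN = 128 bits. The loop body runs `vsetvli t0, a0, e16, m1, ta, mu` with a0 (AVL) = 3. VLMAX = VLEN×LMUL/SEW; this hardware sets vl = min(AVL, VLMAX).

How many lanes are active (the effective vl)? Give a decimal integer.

vl = 3

VLMAX = VLEN×LMUL/SEW = 128×1/16 = 8
vl = min(AVL, VLMAX) = min(3, 8) = 3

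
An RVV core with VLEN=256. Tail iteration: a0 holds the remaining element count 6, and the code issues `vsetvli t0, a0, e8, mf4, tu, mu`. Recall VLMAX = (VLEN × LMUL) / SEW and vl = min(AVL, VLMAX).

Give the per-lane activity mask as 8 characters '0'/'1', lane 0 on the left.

predicate = 11111100

VLMAX = (256 × 1/4) / 8 = 8 lanes
vl = min(AVL, VLMAX) = min(6, 8) = 6
bits (lane 0 leftmost): 11111100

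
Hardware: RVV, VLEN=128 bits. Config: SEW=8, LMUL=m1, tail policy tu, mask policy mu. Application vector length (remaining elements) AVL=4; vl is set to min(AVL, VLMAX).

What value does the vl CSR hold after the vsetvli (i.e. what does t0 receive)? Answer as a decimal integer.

lanes per group: 128·1/8 = 16
vl = min(AVL, VLMAX) = min(4, 16) = 4

vl = 4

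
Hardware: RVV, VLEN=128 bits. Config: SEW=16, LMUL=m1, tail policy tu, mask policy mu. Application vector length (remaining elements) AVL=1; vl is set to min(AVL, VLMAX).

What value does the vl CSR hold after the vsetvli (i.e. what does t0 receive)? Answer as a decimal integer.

vl = 1

VLMAX = (128 × 1) / 16 = 8 lanes
vl ← min(1, 8) = 1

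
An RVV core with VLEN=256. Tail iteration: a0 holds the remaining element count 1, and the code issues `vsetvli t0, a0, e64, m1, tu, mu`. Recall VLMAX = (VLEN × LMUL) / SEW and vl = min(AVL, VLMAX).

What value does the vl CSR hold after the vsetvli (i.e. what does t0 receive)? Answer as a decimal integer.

VLMAX = (256 × 1) / 64 = 4 lanes
vl ← min(1, 4) = 1

vl = 1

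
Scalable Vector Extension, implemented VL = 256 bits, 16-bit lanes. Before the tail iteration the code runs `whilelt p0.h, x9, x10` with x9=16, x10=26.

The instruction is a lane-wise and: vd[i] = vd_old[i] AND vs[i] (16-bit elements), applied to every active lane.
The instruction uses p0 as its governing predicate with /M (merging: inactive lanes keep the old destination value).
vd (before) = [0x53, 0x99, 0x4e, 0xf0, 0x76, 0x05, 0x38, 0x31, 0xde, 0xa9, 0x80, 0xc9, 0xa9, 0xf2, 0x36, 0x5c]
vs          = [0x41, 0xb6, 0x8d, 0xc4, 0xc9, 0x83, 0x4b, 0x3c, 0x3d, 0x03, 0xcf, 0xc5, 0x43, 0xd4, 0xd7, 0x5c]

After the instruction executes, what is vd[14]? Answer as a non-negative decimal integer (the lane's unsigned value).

register lanes = 256/16 = 16
p0[j] = (16+j < 26); true for j=0..9 → 10 lanes set
vd[0] and(0x53,0x41) -> 0x41
vd[1] and(0x99,0xb6) -> 0x90
vd[2] and(0x4e,0x8d) -> 0x0c
vd[3] and(0xf0,0xc4) -> 0xc0
vd[4] and(0x76,0xc9) -> 0x40
vd[5] and(0x05,0x83) -> 0x01
vd[6] and(0x38,0x4b) -> 0x08
vd[7] and(0x31,0x3c) -> 0x30
vd[8] and(0xde,0x3d) -> 0x1c
vd[9] and(0xa9,0x03) -> 0x01
vd[10] tail/keep -> 0x80
vd[11] tail/keep -> 0xc9
vd[12] tail/keep -> 0xa9
vd[13] tail/keep -> 0xf2
vd[14] tail/keep -> 0x36
vd[15] tail/keep -> 0x5c

vd[14] = 54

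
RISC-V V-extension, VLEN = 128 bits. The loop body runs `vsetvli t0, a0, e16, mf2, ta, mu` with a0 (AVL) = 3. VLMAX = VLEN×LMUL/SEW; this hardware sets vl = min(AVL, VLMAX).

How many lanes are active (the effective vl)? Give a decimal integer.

vl = 3

VLMAX = VLEN×LMUL/SEW = 128×1/2/16 = 4
AVL=3 ≤ VLMAX=4, so vl = 3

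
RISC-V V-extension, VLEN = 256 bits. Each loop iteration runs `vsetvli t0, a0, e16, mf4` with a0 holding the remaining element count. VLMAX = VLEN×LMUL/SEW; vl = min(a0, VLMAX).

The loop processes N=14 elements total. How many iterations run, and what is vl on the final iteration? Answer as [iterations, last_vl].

[iterations, last_vl] = [4, 2]

VLMAX = (256 × 1/4) / 16 = 4 lanes
14 elements at 4/iter → 4 passes, remainder 2 on the last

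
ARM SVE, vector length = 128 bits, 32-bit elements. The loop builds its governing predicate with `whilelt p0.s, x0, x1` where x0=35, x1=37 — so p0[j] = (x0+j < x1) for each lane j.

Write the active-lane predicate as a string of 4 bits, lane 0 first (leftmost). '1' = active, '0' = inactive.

128-bit reg / 32-bit elem → 4 lanes
p0[j] = (35+j < 37); true for j=0..1 → 2 lanes set
bits (lane 0 leftmost): 1100

predicate = 1100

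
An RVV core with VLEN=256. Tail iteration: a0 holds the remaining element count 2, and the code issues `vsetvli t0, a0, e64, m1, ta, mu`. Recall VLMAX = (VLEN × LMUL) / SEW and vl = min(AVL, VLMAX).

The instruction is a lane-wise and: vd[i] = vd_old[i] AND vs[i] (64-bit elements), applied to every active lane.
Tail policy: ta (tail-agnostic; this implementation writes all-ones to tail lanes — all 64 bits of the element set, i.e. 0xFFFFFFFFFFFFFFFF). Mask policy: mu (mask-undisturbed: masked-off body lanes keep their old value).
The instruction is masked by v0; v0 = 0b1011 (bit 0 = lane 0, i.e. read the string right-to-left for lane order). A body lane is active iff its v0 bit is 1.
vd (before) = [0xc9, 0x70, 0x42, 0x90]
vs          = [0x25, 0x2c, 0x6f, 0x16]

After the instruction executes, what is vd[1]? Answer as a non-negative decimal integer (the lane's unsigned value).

VLMAX = VLEN×LMUL/SEW = 256×1/64 = 4
vl = min(AVL, VLMAX) = min(2, 4) = 2
  i=0: and(0xc9,0x25) → 1
  i=1: and(0x70,0x2c) → 32
  i=2: tail/ones → 18446744073709551615
  i=3: tail/ones → 18446744073709551615

vd[1] = 32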